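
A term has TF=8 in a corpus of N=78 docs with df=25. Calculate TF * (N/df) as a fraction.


TF * (N/df)
= 8 * (78/25)
= 8 * 78/25
= 624/25

624/25


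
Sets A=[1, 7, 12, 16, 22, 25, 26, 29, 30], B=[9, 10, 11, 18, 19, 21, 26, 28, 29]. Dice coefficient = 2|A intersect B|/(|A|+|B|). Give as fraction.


A intersect B = [26, 29]
|A intersect B| = 2
|A| = 9, |B| = 9
Dice = 2*2 / (9+9)
= 4 / 18 = 2/9

2/9


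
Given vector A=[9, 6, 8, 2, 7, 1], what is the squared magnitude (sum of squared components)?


|A|^2 = sum of squared components
A[0]^2 = 9^2 = 81
A[1]^2 = 6^2 = 36
A[2]^2 = 8^2 = 64
A[3]^2 = 2^2 = 4
A[4]^2 = 7^2 = 49
A[5]^2 = 1^2 = 1
Sum = 81 + 36 + 64 + 4 + 49 + 1 = 235

235


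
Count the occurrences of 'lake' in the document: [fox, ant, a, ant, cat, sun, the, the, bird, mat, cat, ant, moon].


Document has 13 words
Scanning for 'lake':
Term not found in document
Count = 0

0


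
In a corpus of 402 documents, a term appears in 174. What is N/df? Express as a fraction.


IDF ratio = N / df
= 402 / 174
= 67/29

67/29


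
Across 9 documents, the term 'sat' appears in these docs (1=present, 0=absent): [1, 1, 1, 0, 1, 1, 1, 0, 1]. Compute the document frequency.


Checking each document for 'sat':
Doc 1: present
Doc 2: present
Doc 3: present
Doc 4: absent
Doc 5: present
Doc 6: present
Doc 7: present
Doc 8: absent
Doc 9: present
df = sum of presences = 1 + 1 + 1 + 0 + 1 + 1 + 1 + 0 + 1 = 7

7


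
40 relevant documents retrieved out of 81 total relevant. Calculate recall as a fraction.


Recall = retrieved_relevant / total_relevant
= 40 / 81
= 40 / (40 + 41)
= 40/81

40/81


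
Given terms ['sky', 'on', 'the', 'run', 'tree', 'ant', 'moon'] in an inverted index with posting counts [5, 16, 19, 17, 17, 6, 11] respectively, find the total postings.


Summing posting list sizes:
'sky': 5 postings
'on': 16 postings
'the': 19 postings
'run': 17 postings
'tree': 17 postings
'ant': 6 postings
'moon': 11 postings
Total = 5 + 16 + 19 + 17 + 17 + 6 + 11 = 91

91


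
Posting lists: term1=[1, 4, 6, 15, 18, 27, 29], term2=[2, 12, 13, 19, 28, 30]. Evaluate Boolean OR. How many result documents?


Boolean OR: find union of posting lists
term1 docs: [1, 4, 6, 15, 18, 27, 29]
term2 docs: [2, 12, 13, 19, 28, 30]
Union: [1, 2, 4, 6, 12, 13, 15, 18, 19, 27, 28, 29, 30]
|union| = 13

13


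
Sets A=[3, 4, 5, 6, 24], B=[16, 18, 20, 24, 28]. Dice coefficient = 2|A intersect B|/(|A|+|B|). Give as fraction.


A intersect B = [24]
|A intersect B| = 1
|A| = 5, |B| = 5
Dice = 2*1 / (5+5)
= 2 / 10 = 1/5

1/5


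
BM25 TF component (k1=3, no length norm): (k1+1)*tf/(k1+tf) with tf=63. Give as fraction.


BM25 TF component = (k1+1)*tf / (k1+tf)
k1 = 3, tf = 63
Numerator = (3+1)*63 = 252
Denominator = 3 + 63 = 66
= 252/66 = 42/11

42/11


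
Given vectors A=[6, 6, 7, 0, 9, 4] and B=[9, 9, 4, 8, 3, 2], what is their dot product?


Dot product = sum of element-wise products
A[0]*B[0] = 6*9 = 54
A[1]*B[1] = 6*9 = 54
A[2]*B[2] = 7*4 = 28
A[3]*B[3] = 0*8 = 0
A[4]*B[4] = 9*3 = 27
A[5]*B[5] = 4*2 = 8
Sum = 54 + 54 + 28 + 0 + 27 + 8 = 171

171


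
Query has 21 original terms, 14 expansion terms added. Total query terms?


Original terms: 21
Expansion terms: 14
Total = 21 + 14 = 35

35


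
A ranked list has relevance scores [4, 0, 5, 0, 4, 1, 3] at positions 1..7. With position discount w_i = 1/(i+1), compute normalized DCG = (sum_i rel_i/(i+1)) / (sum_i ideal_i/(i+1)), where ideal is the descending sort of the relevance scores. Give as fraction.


Position discount weights w_i = 1/(i+1) for i=1..7:
Weights = [1/2, 1/3, 1/4, 1/5, 1/6, 1/7, 1/8]
Actual relevance: [4, 0, 5, 0, 4, 1, 3]
DCG = 4/2 + 0/3 + 5/4 + 0/5 + 4/6 + 1/7 + 3/8 = 745/168
Ideal relevance (sorted desc): [5, 4, 4, 3, 1, 0, 0]
Ideal DCG = 5/2 + 4/3 + 4/4 + 3/5 + 1/6 + 0/7 + 0/8 = 28/5
nDCG = DCG / ideal_DCG = 745/168 / 28/5 = 3725/4704

3725/4704


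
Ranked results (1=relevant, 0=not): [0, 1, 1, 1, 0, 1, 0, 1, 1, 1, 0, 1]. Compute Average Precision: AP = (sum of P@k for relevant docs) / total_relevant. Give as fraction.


Computing P@k for each relevant position:
Position 1: not relevant
Position 2: relevant, P@2 = 1/2 = 1/2
Position 3: relevant, P@3 = 2/3 = 2/3
Position 4: relevant, P@4 = 3/4 = 3/4
Position 5: not relevant
Position 6: relevant, P@6 = 4/6 = 2/3
Position 7: not relevant
Position 8: relevant, P@8 = 5/8 = 5/8
Position 9: relevant, P@9 = 6/9 = 2/3
Position 10: relevant, P@10 = 7/10 = 7/10
Position 11: not relevant
Position 12: relevant, P@12 = 8/12 = 2/3
Sum of P@k = 1/2 + 2/3 + 3/4 + 2/3 + 5/8 + 2/3 + 7/10 + 2/3 = 629/120
AP = 629/120 / 8 = 629/960

629/960


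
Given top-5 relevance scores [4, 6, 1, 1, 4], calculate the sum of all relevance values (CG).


Cumulative Gain = sum of relevance scores
Position 1: rel=4, running sum=4
Position 2: rel=6, running sum=10
Position 3: rel=1, running sum=11
Position 4: rel=1, running sum=12
Position 5: rel=4, running sum=16
CG = 16

16


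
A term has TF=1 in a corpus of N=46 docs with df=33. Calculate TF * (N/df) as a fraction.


TF * (N/df)
= 1 * (46/33)
= 1 * 46/33
= 46/33

46/33


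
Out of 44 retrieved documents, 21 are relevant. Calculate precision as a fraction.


Precision = relevant_retrieved / total_retrieved
= 21 / 44
= 21 / (21 + 23)
= 21/44

21/44


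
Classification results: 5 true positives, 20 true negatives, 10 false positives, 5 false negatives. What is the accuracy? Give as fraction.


Accuracy = (TP + TN) / (TP + TN + FP + FN)
TP + TN = 5 + 20 = 25
Total = 5 + 20 + 10 + 5 = 40
Accuracy = 25 / 40 = 5/8

5/8


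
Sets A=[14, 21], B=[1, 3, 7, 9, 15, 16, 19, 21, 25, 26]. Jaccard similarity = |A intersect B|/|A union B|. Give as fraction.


A intersect B = [21]
|A intersect B| = 1
A union B = [1, 3, 7, 9, 14, 15, 16, 19, 21, 25, 26]
|A union B| = 11
Jaccard = 1/11 = 1/11

1/11


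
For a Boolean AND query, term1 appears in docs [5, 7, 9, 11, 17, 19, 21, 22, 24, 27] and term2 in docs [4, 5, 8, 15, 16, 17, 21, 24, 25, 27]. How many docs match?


Boolean AND: find intersection of posting lists
term1 docs: [5, 7, 9, 11, 17, 19, 21, 22, 24, 27]
term2 docs: [4, 5, 8, 15, 16, 17, 21, 24, 25, 27]
Intersection: [5, 17, 21, 24, 27]
|intersection| = 5

5


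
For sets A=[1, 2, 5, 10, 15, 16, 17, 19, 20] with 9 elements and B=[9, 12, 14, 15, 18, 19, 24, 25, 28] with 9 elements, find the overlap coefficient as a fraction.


A intersect B = [15, 19]
|A intersect B| = 2
min(|A|, |B|) = min(9, 9) = 9
Overlap = 2 / 9 = 2/9

2/9


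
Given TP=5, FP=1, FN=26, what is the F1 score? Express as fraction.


F1 = 2 * P * R / (P + R)
P = TP/(TP+FP) = 5/6 = 5/6
R = TP/(TP+FN) = 5/31 = 5/31
2 * P * R = 2 * 5/6 * 5/31 = 25/93
P + R = 5/6 + 5/31 = 185/186
F1 = 25/93 / 185/186 = 10/37

10/37


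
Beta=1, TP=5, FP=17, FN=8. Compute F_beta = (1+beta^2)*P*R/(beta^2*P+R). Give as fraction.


P = TP/(TP+FP) = 5/22 = 5/22
R = TP/(TP+FN) = 5/13 = 5/13
beta^2 = 1^2 = 1
(1 + beta^2) = 2
Numerator = (1+beta^2)*P*R = 25/143
Denominator = beta^2*P + R = 5/22 + 5/13 = 175/286
F_beta = 2/7

2/7


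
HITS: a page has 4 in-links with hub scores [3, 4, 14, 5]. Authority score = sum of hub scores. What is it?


Authority = sum of hub scores of in-linkers
In-link 1: hub score = 3
In-link 2: hub score = 4
In-link 3: hub score = 14
In-link 4: hub score = 5
Authority = 3 + 4 + 14 + 5 = 26

26


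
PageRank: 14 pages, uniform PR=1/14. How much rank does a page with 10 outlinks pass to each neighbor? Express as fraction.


Initial PR = 1/14 = 1/14
Outlinks = 10
Contribution per link = PR / outlinks
= 1/14 / 10
= 1/140

1/140


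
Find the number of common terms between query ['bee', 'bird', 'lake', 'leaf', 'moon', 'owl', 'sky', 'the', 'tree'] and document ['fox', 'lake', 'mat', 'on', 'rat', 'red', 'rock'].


Query terms: ['bee', 'bird', 'lake', 'leaf', 'moon', 'owl', 'sky', 'the', 'tree']
Document terms: ['fox', 'lake', 'mat', 'on', 'rat', 'red', 'rock']
Common terms: ['lake']
Overlap count = 1

1


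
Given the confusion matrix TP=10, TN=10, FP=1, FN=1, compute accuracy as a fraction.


Accuracy = (TP + TN) / (TP + TN + FP + FN)
TP + TN = 10 + 10 = 20
Total = 10 + 10 + 1 + 1 = 22
Accuracy = 20 / 22 = 10/11

10/11


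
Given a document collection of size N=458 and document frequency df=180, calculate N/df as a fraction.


IDF ratio = N / df
= 458 / 180
= 229/90

229/90


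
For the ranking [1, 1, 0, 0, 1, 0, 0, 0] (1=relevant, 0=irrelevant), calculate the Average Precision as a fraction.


Computing P@k for each relevant position:
Position 1: relevant, P@1 = 1/1 = 1
Position 2: relevant, P@2 = 2/2 = 1
Position 3: not relevant
Position 4: not relevant
Position 5: relevant, P@5 = 3/5 = 3/5
Position 6: not relevant
Position 7: not relevant
Position 8: not relevant
Sum of P@k = 1 + 1 + 3/5 = 13/5
AP = 13/5 / 3 = 13/15

13/15


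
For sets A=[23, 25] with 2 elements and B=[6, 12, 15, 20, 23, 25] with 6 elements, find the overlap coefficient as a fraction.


A intersect B = [23, 25]
|A intersect B| = 2
min(|A|, |B|) = min(2, 6) = 2
Overlap = 2 / 2 = 1

1


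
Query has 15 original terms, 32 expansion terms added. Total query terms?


Original terms: 15
Expansion terms: 32
Total = 15 + 32 = 47

47


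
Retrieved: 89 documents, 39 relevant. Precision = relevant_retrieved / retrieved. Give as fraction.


Precision = relevant_retrieved / total_retrieved
= 39 / 89
= 39 / (39 + 50)
= 39/89

39/89


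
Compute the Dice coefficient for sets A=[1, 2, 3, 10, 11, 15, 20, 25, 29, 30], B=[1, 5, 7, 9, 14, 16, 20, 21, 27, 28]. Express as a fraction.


A intersect B = [1, 20]
|A intersect B| = 2
|A| = 10, |B| = 10
Dice = 2*2 / (10+10)
= 4 / 20 = 1/5

1/5


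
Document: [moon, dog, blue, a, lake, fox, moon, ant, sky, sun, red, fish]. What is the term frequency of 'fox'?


Document has 12 words
Scanning for 'fox':
Found at positions: [5]
Count = 1

1


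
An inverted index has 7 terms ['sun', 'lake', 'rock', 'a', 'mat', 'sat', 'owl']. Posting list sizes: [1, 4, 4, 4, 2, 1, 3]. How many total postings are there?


Summing posting list sizes:
'sun': 1 postings
'lake': 4 postings
'rock': 4 postings
'a': 4 postings
'mat': 2 postings
'sat': 1 postings
'owl': 3 postings
Total = 1 + 4 + 4 + 4 + 2 + 1 + 3 = 19

19


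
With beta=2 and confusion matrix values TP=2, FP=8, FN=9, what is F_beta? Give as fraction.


P = TP/(TP+FP) = 2/10 = 1/5
R = TP/(TP+FN) = 2/11 = 2/11
beta^2 = 2^2 = 4
(1 + beta^2) = 5
Numerator = (1+beta^2)*P*R = 2/11
Denominator = beta^2*P + R = 4/5 + 2/11 = 54/55
F_beta = 5/27

5/27


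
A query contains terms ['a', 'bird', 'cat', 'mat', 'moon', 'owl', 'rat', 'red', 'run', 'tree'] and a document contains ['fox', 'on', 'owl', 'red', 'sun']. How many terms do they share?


Query terms: ['a', 'bird', 'cat', 'mat', 'moon', 'owl', 'rat', 'red', 'run', 'tree']
Document terms: ['fox', 'on', 'owl', 'red', 'sun']
Common terms: ['owl', 'red']
Overlap count = 2

2


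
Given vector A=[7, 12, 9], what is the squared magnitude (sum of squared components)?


|A|^2 = sum of squared components
A[0]^2 = 7^2 = 49
A[1]^2 = 12^2 = 144
A[2]^2 = 9^2 = 81
Sum = 49 + 144 + 81 = 274

274


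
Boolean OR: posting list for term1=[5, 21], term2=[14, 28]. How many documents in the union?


Boolean OR: find union of posting lists
term1 docs: [5, 21]
term2 docs: [14, 28]
Union: [5, 14, 21, 28]
|union| = 4

4


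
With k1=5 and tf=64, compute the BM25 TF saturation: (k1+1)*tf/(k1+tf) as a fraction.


BM25 TF component = (k1+1)*tf / (k1+tf)
k1 = 5, tf = 64
Numerator = (5+1)*64 = 384
Denominator = 5 + 64 = 69
= 384/69 = 128/23

128/23


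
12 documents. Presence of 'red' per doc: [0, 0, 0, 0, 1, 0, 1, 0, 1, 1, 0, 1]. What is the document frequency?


Checking each document for 'red':
Doc 1: absent
Doc 2: absent
Doc 3: absent
Doc 4: absent
Doc 5: present
Doc 6: absent
Doc 7: present
Doc 8: absent
Doc 9: present
Doc 10: present
Doc 11: absent
Doc 12: present
df = sum of presences = 0 + 0 + 0 + 0 + 1 + 0 + 1 + 0 + 1 + 1 + 0 + 1 = 5

5


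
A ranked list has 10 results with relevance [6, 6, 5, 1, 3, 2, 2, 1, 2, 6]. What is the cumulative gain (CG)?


Cumulative Gain = sum of relevance scores
Position 1: rel=6, running sum=6
Position 2: rel=6, running sum=12
Position 3: rel=5, running sum=17
Position 4: rel=1, running sum=18
Position 5: rel=3, running sum=21
Position 6: rel=2, running sum=23
Position 7: rel=2, running sum=25
Position 8: rel=1, running sum=26
Position 9: rel=2, running sum=28
Position 10: rel=6, running sum=34
CG = 34

34


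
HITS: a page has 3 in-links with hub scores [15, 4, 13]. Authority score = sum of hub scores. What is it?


Authority = sum of hub scores of in-linkers
In-link 1: hub score = 15
In-link 2: hub score = 4
In-link 3: hub score = 13
Authority = 15 + 4 + 13 = 32

32


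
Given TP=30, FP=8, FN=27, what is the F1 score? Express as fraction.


F1 = 2 * P * R / (P + R)
P = TP/(TP+FP) = 30/38 = 15/19
R = TP/(TP+FN) = 30/57 = 10/19
2 * P * R = 2 * 15/19 * 10/19 = 300/361
P + R = 15/19 + 10/19 = 25/19
F1 = 300/361 / 25/19 = 12/19

12/19


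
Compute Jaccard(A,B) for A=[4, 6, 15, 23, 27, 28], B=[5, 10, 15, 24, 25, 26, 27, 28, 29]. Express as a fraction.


A intersect B = [15, 27, 28]
|A intersect B| = 3
A union B = [4, 5, 6, 10, 15, 23, 24, 25, 26, 27, 28, 29]
|A union B| = 12
Jaccard = 3/12 = 1/4

1/4


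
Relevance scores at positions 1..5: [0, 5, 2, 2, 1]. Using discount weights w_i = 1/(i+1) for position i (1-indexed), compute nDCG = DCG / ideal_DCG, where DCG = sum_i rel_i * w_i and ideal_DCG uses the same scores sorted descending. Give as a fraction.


Position discount weights w_i = 1/(i+1) for i=1..5:
Weights = [1/2, 1/3, 1/4, 1/5, 1/6]
Actual relevance: [0, 5, 2, 2, 1]
DCG = 0/2 + 5/3 + 2/4 + 2/5 + 1/6 = 41/15
Ideal relevance (sorted desc): [5, 2, 2, 1, 0]
Ideal DCG = 5/2 + 2/3 + 2/4 + 1/5 + 0/6 = 58/15
nDCG = DCG / ideal_DCG = 41/15 / 58/15 = 41/58

41/58


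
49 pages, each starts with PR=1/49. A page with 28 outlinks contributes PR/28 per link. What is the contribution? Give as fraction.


Initial PR = 1/49 = 1/49
Outlinks = 28
Contribution per link = PR / outlinks
= 1/49 / 28
= 1/1372

1/1372


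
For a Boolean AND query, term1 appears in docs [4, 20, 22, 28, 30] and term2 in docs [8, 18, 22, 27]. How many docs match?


Boolean AND: find intersection of posting lists
term1 docs: [4, 20, 22, 28, 30]
term2 docs: [8, 18, 22, 27]
Intersection: [22]
|intersection| = 1

1


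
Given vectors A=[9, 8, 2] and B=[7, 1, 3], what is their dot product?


Dot product = sum of element-wise products
A[0]*B[0] = 9*7 = 63
A[1]*B[1] = 8*1 = 8
A[2]*B[2] = 2*3 = 6
Sum = 63 + 8 + 6 = 77

77


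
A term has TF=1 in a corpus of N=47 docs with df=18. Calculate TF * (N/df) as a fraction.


TF * (N/df)
= 1 * (47/18)
= 1 * 47/18
= 47/18

47/18


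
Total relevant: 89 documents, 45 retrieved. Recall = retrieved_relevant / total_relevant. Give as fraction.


Recall = retrieved_relevant / total_relevant
= 45 / 89
= 45 / (45 + 44)
= 45/89

45/89


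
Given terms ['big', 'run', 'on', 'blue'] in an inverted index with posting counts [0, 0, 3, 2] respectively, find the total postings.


Summing posting list sizes:
'big': 0 postings
'run': 0 postings
'on': 3 postings
'blue': 2 postings
Total = 0 + 0 + 3 + 2 = 5

5


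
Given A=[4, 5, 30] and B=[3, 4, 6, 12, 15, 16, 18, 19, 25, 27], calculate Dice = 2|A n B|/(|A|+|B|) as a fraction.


A intersect B = [4]
|A intersect B| = 1
|A| = 3, |B| = 10
Dice = 2*1 / (3+10)
= 2 / 13 = 2/13

2/13


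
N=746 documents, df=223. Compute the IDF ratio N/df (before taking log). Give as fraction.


IDF ratio = N / df
= 746 / 223
= 746/223

746/223


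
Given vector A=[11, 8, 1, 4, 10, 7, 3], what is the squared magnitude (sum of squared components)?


|A|^2 = sum of squared components
A[0]^2 = 11^2 = 121
A[1]^2 = 8^2 = 64
A[2]^2 = 1^2 = 1
A[3]^2 = 4^2 = 16
A[4]^2 = 10^2 = 100
A[5]^2 = 7^2 = 49
A[6]^2 = 3^2 = 9
Sum = 121 + 64 + 1 + 16 + 100 + 49 + 9 = 360

360


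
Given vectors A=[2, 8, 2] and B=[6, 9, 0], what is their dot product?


Dot product = sum of element-wise products
A[0]*B[0] = 2*6 = 12
A[1]*B[1] = 8*9 = 72
A[2]*B[2] = 2*0 = 0
Sum = 12 + 72 + 0 = 84

84


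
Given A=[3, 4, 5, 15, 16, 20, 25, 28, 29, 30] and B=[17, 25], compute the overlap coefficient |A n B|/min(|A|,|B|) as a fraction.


A intersect B = [25]
|A intersect B| = 1
min(|A|, |B|) = min(10, 2) = 2
Overlap = 1 / 2 = 1/2

1/2


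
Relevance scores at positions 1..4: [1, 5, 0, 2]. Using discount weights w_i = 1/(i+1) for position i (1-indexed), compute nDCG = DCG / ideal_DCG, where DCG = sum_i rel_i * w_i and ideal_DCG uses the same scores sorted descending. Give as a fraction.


Position discount weights w_i = 1/(i+1) for i=1..4:
Weights = [1/2, 1/3, 1/4, 1/5]
Actual relevance: [1, 5, 0, 2]
DCG = 1/2 + 5/3 + 0/4 + 2/5 = 77/30
Ideal relevance (sorted desc): [5, 2, 1, 0]
Ideal DCG = 5/2 + 2/3 + 1/4 + 0/5 = 41/12
nDCG = DCG / ideal_DCG = 77/30 / 41/12 = 154/205

154/205


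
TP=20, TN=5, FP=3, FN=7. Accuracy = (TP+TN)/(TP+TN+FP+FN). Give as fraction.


Accuracy = (TP + TN) / (TP + TN + FP + FN)
TP + TN = 20 + 5 = 25
Total = 20 + 5 + 3 + 7 = 35
Accuracy = 25 / 35 = 5/7

5/7


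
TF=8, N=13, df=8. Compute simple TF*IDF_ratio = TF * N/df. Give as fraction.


TF * (N/df)
= 8 * (13/8)
= 8 * 13/8
= 13

13


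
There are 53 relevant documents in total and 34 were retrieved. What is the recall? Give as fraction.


Recall = retrieved_relevant / total_relevant
= 34 / 53
= 34 / (34 + 19)
= 34/53

34/53


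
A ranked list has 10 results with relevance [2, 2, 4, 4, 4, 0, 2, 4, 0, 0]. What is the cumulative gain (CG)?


Cumulative Gain = sum of relevance scores
Position 1: rel=2, running sum=2
Position 2: rel=2, running sum=4
Position 3: rel=4, running sum=8
Position 4: rel=4, running sum=12
Position 5: rel=4, running sum=16
Position 6: rel=0, running sum=16
Position 7: rel=2, running sum=18
Position 8: rel=4, running sum=22
Position 9: rel=0, running sum=22
Position 10: rel=0, running sum=22
CG = 22

22


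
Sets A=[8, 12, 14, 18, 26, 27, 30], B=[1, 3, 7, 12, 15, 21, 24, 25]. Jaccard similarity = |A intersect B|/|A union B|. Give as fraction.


A intersect B = [12]
|A intersect B| = 1
A union B = [1, 3, 7, 8, 12, 14, 15, 18, 21, 24, 25, 26, 27, 30]
|A union B| = 14
Jaccard = 1/14 = 1/14

1/14


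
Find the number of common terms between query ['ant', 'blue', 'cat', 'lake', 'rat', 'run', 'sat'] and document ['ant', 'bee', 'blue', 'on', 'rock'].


Query terms: ['ant', 'blue', 'cat', 'lake', 'rat', 'run', 'sat']
Document terms: ['ant', 'bee', 'blue', 'on', 'rock']
Common terms: ['ant', 'blue']
Overlap count = 2

2


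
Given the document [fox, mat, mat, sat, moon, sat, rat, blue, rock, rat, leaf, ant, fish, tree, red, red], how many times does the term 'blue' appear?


Document has 16 words
Scanning for 'blue':
Found at positions: [7]
Count = 1

1


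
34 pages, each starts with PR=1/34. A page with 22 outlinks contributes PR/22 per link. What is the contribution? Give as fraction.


Initial PR = 1/34 = 1/34
Outlinks = 22
Contribution per link = PR / outlinks
= 1/34 / 22
= 1/748

1/748


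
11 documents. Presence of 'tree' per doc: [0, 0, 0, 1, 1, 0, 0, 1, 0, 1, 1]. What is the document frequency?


Checking each document for 'tree':
Doc 1: absent
Doc 2: absent
Doc 3: absent
Doc 4: present
Doc 5: present
Doc 6: absent
Doc 7: absent
Doc 8: present
Doc 9: absent
Doc 10: present
Doc 11: present
df = sum of presences = 0 + 0 + 0 + 1 + 1 + 0 + 0 + 1 + 0 + 1 + 1 = 5

5


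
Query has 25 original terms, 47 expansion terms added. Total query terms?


Original terms: 25
Expansion terms: 47
Total = 25 + 47 = 72

72


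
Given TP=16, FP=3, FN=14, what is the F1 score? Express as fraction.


F1 = 2 * P * R / (P + R)
P = TP/(TP+FP) = 16/19 = 16/19
R = TP/(TP+FN) = 16/30 = 8/15
2 * P * R = 2 * 16/19 * 8/15 = 256/285
P + R = 16/19 + 8/15 = 392/285
F1 = 256/285 / 392/285 = 32/49

32/49


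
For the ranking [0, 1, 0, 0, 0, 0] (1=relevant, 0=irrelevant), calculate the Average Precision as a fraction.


Computing P@k for each relevant position:
Position 1: not relevant
Position 2: relevant, P@2 = 1/2 = 1/2
Position 3: not relevant
Position 4: not relevant
Position 5: not relevant
Position 6: not relevant
Sum of P@k = 1/2 = 1/2
AP = 1/2 / 1 = 1/2

1/2


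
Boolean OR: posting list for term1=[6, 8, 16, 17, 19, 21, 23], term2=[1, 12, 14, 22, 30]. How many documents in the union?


Boolean OR: find union of posting lists
term1 docs: [6, 8, 16, 17, 19, 21, 23]
term2 docs: [1, 12, 14, 22, 30]
Union: [1, 6, 8, 12, 14, 16, 17, 19, 21, 22, 23, 30]
|union| = 12

12


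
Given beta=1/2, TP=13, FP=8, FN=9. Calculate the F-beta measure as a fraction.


P = TP/(TP+FP) = 13/21 = 13/21
R = TP/(TP+FN) = 13/22 = 13/22
beta^2 = 1/2^2 = 1/4
(1 + beta^2) = 5/4
Numerator = (1+beta^2)*P*R = 845/1848
Denominator = beta^2*P + R = 13/84 + 13/22 = 689/924
F_beta = 65/106

65/106


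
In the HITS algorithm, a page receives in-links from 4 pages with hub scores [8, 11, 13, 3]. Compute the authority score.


Authority = sum of hub scores of in-linkers
In-link 1: hub score = 8
In-link 2: hub score = 11
In-link 3: hub score = 13
In-link 4: hub score = 3
Authority = 8 + 11 + 13 + 3 = 35

35


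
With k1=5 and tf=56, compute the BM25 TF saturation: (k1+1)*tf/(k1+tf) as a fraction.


BM25 TF component = (k1+1)*tf / (k1+tf)
k1 = 5, tf = 56
Numerator = (5+1)*56 = 336
Denominator = 5 + 56 = 61
= 336/61 = 336/61

336/61


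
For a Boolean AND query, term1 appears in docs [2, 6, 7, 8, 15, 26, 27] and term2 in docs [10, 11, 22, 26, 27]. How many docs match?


Boolean AND: find intersection of posting lists
term1 docs: [2, 6, 7, 8, 15, 26, 27]
term2 docs: [10, 11, 22, 26, 27]
Intersection: [26, 27]
|intersection| = 2

2


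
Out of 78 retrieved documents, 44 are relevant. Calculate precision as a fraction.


Precision = relevant_retrieved / total_retrieved
= 44 / 78
= 44 / (44 + 34)
= 22/39

22/39


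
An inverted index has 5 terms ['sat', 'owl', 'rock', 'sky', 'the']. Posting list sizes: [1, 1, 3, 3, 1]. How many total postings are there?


Summing posting list sizes:
'sat': 1 postings
'owl': 1 postings
'rock': 3 postings
'sky': 3 postings
'the': 1 postings
Total = 1 + 1 + 3 + 3 + 1 = 9

9


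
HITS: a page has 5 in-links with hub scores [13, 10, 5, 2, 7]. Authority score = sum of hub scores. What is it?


Authority = sum of hub scores of in-linkers
In-link 1: hub score = 13
In-link 2: hub score = 10
In-link 3: hub score = 5
In-link 4: hub score = 2
In-link 5: hub score = 7
Authority = 13 + 10 + 5 + 2 + 7 = 37

37


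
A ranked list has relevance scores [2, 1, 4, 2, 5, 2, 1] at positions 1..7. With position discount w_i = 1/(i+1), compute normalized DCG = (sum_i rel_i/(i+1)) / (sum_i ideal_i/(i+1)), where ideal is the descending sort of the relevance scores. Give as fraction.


Position discount weights w_i = 1/(i+1) for i=1..7:
Weights = [1/2, 1/3, 1/4, 1/5, 1/6, 1/7, 1/8]
Actual relevance: [2, 1, 4, 2, 5, 2, 1]
DCG = 2/2 + 1/3 + 4/4 + 2/5 + 5/6 + 2/7 + 1/8 = 3341/840
Ideal relevance (sorted desc): [5, 4, 2, 2, 2, 1, 1]
Ideal DCG = 5/2 + 4/3 + 2/4 + 2/5 + 2/6 + 1/7 + 1/8 = 4481/840
nDCG = DCG / ideal_DCG = 3341/840 / 4481/840 = 3341/4481

3341/4481


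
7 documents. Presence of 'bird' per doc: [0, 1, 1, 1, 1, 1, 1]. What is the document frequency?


Checking each document for 'bird':
Doc 1: absent
Doc 2: present
Doc 3: present
Doc 4: present
Doc 5: present
Doc 6: present
Doc 7: present
df = sum of presences = 0 + 1 + 1 + 1 + 1 + 1 + 1 = 6

6


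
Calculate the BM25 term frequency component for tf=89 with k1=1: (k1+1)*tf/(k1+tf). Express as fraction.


BM25 TF component = (k1+1)*tf / (k1+tf)
k1 = 1, tf = 89
Numerator = (1+1)*89 = 178
Denominator = 1 + 89 = 90
= 178/90 = 89/45

89/45


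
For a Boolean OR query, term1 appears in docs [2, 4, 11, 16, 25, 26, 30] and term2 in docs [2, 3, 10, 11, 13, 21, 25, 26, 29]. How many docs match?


Boolean OR: find union of posting lists
term1 docs: [2, 4, 11, 16, 25, 26, 30]
term2 docs: [2, 3, 10, 11, 13, 21, 25, 26, 29]
Union: [2, 3, 4, 10, 11, 13, 16, 21, 25, 26, 29, 30]
|union| = 12

12


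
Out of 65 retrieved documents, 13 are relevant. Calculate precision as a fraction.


Precision = relevant_retrieved / total_retrieved
= 13 / 65
= 13 / (13 + 52)
= 1/5

1/5


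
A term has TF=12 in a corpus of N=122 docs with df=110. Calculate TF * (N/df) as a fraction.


TF * (N/df)
= 12 * (122/110)
= 12 * 61/55
= 732/55

732/55


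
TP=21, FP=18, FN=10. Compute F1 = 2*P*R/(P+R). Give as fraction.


F1 = 2 * P * R / (P + R)
P = TP/(TP+FP) = 21/39 = 7/13
R = TP/(TP+FN) = 21/31 = 21/31
2 * P * R = 2 * 7/13 * 21/31 = 294/403
P + R = 7/13 + 21/31 = 490/403
F1 = 294/403 / 490/403 = 3/5

3/5


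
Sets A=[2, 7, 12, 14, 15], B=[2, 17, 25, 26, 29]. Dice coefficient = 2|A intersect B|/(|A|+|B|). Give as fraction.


A intersect B = [2]
|A intersect B| = 1
|A| = 5, |B| = 5
Dice = 2*1 / (5+5)
= 2 / 10 = 1/5

1/5


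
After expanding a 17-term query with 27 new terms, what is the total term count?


Original terms: 17
Expansion terms: 27
Total = 17 + 27 = 44

44


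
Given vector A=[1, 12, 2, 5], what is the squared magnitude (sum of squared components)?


|A|^2 = sum of squared components
A[0]^2 = 1^2 = 1
A[1]^2 = 12^2 = 144
A[2]^2 = 2^2 = 4
A[3]^2 = 5^2 = 25
Sum = 1 + 144 + 4 + 25 = 174

174


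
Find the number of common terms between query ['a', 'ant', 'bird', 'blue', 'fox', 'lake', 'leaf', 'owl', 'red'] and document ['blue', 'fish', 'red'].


Query terms: ['a', 'ant', 'bird', 'blue', 'fox', 'lake', 'leaf', 'owl', 'red']
Document terms: ['blue', 'fish', 'red']
Common terms: ['blue', 'red']
Overlap count = 2

2


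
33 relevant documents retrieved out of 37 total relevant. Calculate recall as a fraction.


Recall = retrieved_relevant / total_relevant
= 33 / 37
= 33 / (33 + 4)
= 33/37

33/37


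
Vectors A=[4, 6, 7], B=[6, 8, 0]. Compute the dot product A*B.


Dot product = sum of element-wise products
A[0]*B[0] = 4*6 = 24
A[1]*B[1] = 6*8 = 48
A[2]*B[2] = 7*0 = 0
Sum = 24 + 48 + 0 = 72

72


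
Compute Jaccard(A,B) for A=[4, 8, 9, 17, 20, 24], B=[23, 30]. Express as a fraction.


A intersect B = []
|A intersect B| = 0
A union B = [4, 8, 9, 17, 20, 23, 24, 30]
|A union B| = 8
Jaccard = 0/8 = 0

0


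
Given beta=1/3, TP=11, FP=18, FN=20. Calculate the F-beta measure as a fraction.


P = TP/(TP+FP) = 11/29 = 11/29
R = TP/(TP+FN) = 11/31 = 11/31
beta^2 = 1/3^2 = 1/9
(1 + beta^2) = 10/9
Numerator = (1+beta^2)*P*R = 1210/8091
Denominator = beta^2*P + R = 11/261 + 11/31 = 3212/8091
F_beta = 55/146

55/146


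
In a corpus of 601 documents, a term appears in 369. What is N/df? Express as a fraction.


IDF ratio = N / df
= 601 / 369
= 601/369

601/369


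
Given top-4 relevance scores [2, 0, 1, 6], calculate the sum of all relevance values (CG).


Cumulative Gain = sum of relevance scores
Position 1: rel=2, running sum=2
Position 2: rel=0, running sum=2
Position 3: rel=1, running sum=3
Position 4: rel=6, running sum=9
CG = 9

9


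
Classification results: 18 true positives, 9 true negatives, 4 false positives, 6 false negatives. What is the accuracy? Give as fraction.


Accuracy = (TP + TN) / (TP + TN + FP + FN)
TP + TN = 18 + 9 = 27
Total = 18 + 9 + 4 + 6 = 37
Accuracy = 27 / 37 = 27/37

27/37


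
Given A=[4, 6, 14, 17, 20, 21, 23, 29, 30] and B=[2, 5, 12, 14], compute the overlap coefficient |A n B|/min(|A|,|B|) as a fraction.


A intersect B = [14]
|A intersect B| = 1
min(|A|, |B|) = min(9, 4) = 4
Overlap = 1 / 4 = 1/4

1/4


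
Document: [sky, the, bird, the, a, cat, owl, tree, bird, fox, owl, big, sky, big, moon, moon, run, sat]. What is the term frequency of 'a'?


Document has 18 words
Scanning for 'a':
Found at positions: [4]
Count = 1

1


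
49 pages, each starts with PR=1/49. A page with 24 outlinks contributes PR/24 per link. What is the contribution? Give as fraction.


Initial PR = 1/49 = 1/49
Outlinks = 24
Contribution per link = PR / outlinks
= 1/49 / 24
= 1/1176

1/1176


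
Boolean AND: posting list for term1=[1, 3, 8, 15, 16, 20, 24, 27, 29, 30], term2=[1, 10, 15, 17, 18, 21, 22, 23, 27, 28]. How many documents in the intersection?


Boolean AND: find intersection of posting lists
term1 docs: [1, 3, 8, 15, 16, 20, 24, 27, 29, 30]
term2 docs: [1, 10, 15, 17, 18, 21, 22, 23, 27, 28]
Intersection: [1, 15, 27]
|intersection| = 3

3


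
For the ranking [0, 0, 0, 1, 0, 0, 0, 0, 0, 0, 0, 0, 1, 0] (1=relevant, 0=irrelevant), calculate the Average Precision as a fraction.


Computing P@k for each relevant position:
Position 1: not relevant
Position 2: not relevant
Position 3: not relevant
Position 4: relevant, P@4 = 1/4 = 1/4
Position 5: not relevant
Position 6: not relevant
Position 7: not relevant
Position 8: not relevant
Position 9: not relevant
Position 10: not relevant
Position 11: not relevant
Position 12: not relevant
Position 13: relevant, P@13 = 2/13 = 2/13
Position 14: not relevant
Sum of P@k = 1/4 + 2/13 = 21/52
AP = 21/52 / 2 = 21/104

21/104


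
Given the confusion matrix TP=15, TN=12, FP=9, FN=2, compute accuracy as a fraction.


Accuracy = (TP + TN) / (TP + TN + FP + FN)
TP + TN = 15 + 12 = 27
Total = 15 + 12 + 9 + 2 = 38
Accuracy = 27 / 38 = 27/38

27/38


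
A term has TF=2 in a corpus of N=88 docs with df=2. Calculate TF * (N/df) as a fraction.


TF * (N/df)
= 2 * (88/2)
= 2 * 44
= 88

88


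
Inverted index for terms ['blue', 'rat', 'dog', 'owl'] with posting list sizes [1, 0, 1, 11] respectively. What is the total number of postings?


Summing posting list sizes:
'blue': 1 postings
'rat': 0 postings
'dog': 1 postings
'owl': 11 postings
Total = 1 + 0 + 1 + 11 = 13

13


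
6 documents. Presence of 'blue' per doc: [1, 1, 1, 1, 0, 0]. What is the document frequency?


Checking each document for 'blue':
Doc 1: present
Doc 2: present
Doc 3: present
Doc 4: present
Doc 5: absent
Doc 6: absent
df = sum of presences = 1 + 1 + 1 + 1 + 0 + 0 = 4

4


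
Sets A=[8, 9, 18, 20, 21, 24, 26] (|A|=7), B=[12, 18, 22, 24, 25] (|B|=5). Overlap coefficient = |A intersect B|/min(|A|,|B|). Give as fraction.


A intersect B = [18, 24]
|A intersect B| = 2
min(|A|, |B|) = min(7, 5) = 5
Overlap = 2 / 5 = 2/5

2/5


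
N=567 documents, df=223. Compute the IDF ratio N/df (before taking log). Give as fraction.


IDF ratio = N / df
= 567 / 223
= 567/223

567/223


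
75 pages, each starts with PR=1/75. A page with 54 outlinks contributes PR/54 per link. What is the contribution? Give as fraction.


Initial PR = 1/75 = 1/75
Outlinks = 54
Contribution per link = PR / outlinks
= 1/75 / 54
= 1/4050

1/4050


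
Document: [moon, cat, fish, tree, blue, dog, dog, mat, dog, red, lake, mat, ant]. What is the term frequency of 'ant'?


Document has 13 words
Scanning for 'ant':
Found at positions: [12]
Count = 1

1


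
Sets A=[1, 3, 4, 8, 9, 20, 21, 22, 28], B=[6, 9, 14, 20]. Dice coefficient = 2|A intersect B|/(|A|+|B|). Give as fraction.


A intersect B = [9, 20]
|A intersect B| = 2
|A| = 9, |B| = 4
Dice = 2*2 / (9+4)
= 4 / 13 = 4/13

4/13


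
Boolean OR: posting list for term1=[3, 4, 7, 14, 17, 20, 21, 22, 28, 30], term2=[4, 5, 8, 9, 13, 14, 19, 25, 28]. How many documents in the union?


Boolean OR: find union of posting lists
term1 docs: [3, 4, 7, 14, 17, 20, 21, 22, 28, 30]
term2 docs: [4, 5, 8, 9, 13, 14, 19, 25, 28]
Union: [3, 4, 5, 7, 8, 9, 13, 14, 17, 19, 20, 21, 22, 25, 28, 30]
|union| = 16

16


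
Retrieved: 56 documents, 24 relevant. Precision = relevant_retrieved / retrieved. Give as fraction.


Precision = relevant_retrieved / total_retrieved
= 24 / 56
= 24 / (24 + 32)
= 3/7

3/7


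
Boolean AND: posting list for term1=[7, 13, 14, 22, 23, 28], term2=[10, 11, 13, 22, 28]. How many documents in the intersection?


Boolean AND: find intersection of posting lists
term1 docs: [7, 13, 14, 22, 23, 28]
term2 docs: [10, 11, 13, 22, 28]
Intersection: [13, 22, 28]
|intersection| = 3

3


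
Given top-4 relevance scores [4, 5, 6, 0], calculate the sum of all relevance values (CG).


Cumulative Gain = sum of relevance scores
Position 1: rel=4, running sum=4
Position 2: rel=5, running sum=9
Position 3: rel=6, running sum=15
Position 4: rel=0, running sum=15
CG = 15

15


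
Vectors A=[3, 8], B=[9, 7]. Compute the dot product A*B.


Dot product = sum of element-wise products
A[0]*B[0] = 3*9 = 27
A[1]*B[1] = 8*7 = 56
Sum = 27 + 56 = 83

83


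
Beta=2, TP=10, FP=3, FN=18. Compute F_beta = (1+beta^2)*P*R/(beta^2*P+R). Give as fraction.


P = TP/(TP+FP) = 10/13 = 10/13
R = TP/(TP+FN) = 10/28 = 5/14
beta^2 = 2^2 = 4
(1 + beta^2) = 5
Numerator = (1+beta^2)*P*R = 125/91
Denominator = beta^2*P + R = 40/13 + 5/14 = 625/182
F_beta = 2/5

2/5


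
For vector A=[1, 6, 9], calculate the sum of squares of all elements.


|A|^2 = sum of squared components
A[0]^2 = 1^2 = 1
A[1]^2 = 6^2 = 36
A[2]^2 = 9^2 = 81
Sum = 1 + 36 + 81 = 118

118


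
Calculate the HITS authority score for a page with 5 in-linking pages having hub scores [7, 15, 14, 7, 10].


Authority = sum of hub scores of in-linkers
In-link 1: hub score = 7
In-link 2: hub score = 15
In-link 3: hub score = 14
In-link 4: hub score = 7
In-link 5: hub score = 10
Authority = 7 + 15 + 14 + 7 + 10 = 53

53


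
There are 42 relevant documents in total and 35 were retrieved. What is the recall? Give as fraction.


Recall = retrieved_relevant / total_relevant
= 35 / 42
= 35 / (35 + 7)
= 5/6

5/6


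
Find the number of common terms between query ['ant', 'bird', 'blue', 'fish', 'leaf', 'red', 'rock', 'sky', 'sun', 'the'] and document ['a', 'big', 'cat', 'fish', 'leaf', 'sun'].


Query terms: ['ant', 'bird', 'blue', 'fish', 'leaf', 'red', 'rock', 'sky', 'sun', 'the']
Document terms: ['a', 'big', 'cat', 'fish', 'leaf', 'sun']
Common terms: ['fish', 'leaf', 'sun']
Overlap count = 3

3


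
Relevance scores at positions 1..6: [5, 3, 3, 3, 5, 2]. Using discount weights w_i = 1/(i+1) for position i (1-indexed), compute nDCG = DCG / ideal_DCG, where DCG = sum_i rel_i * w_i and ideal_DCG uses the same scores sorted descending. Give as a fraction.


Position discount weights w_i = 1/(i+1) for i=1..6:
Weights = [1/2, 1/3, 1/4, 1/5, 1/6, 1/7]
Actual relevance: [5, 3, 3, 3, 5, 2]
DCG = 5/2 + 3/3 + 3/4 + 3/5 + 5/6 + 2/7 = 2507/420
Ideal relevance (sorted desc): [5, 5, 3, 3, 3, 2]
Ideal DCG = 5/2 + 5/3 + 3/4 + 3/5 + 3/6 + 2/7 = 2647/420
nDCG = DCG / ideal_DCG = 2507/420 / 2647/420 = 2507/2647

2507/2647


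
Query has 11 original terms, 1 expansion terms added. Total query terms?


Original terms: 11
Expansion terms: 1
Total = 11 + 1 = 12

12


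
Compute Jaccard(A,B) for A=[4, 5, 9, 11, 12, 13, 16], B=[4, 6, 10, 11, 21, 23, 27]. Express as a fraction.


A intersect B = [4, 11]
|A intersect B| = 2
A union B = [4, 5, 6, 9, 10, 11, 12, 13, 16, 21, 23, 27]
|A union B| = 12
Jaccard = 2/12 = 1/6

1/6


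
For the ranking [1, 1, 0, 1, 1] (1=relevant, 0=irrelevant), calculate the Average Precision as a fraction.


Computing P@k for each relevant position:
Position 1: relevant, P@1 = 1/1 = 1
Position 2: relevant, P@2 = 2/2 = 1
Position 3: not relevant
Position 4: relevant, P@4 = 3/4 = 3/4
Position 5: relevant, P@5 = 4/5 = 4/5
Sum of P@k = 1 + 1 + 3/4 + 4/5 = 71/20
AP = 71/20 / 4 = 71/80

71/80


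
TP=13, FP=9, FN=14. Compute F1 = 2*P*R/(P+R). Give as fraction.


F1 = 2 * P * R / (P + R)
P = TP/(TP+FP) = 13/22 = 13/22
R = TP/(TP+FN) = 13/27 = 13/27
2 * P * R = 2 * 13/22 * 13/27 = 169/297
P + R = 13/22 + 13/27 = 637/594
F1 = 169/297 / 637/594 = 26/49

26/49


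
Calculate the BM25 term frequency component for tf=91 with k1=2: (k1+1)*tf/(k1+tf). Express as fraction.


BM25 TF component = (k1+1)*tf / (k1+tf)
k1 = 2, tf = 91
Numerator = (2+1)*91 = 273
Denominator = 2 + 91 = 93
= 273/93 = 91/31

91/31


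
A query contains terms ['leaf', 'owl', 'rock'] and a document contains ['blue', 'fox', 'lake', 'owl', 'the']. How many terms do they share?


Query terms: ['leaf', 'owl', 'rock']
Document terms: ['blue', 'fox', 'lake', 'owl', 'the']
Common terms: ['owl']
Overlap count = 1

1


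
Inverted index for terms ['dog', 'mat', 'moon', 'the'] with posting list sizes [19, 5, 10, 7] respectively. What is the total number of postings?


Summing posting list sizes:
'dog': 19 postings
'mat': 5 postings
'moon': 10 postings
'the': 7 postings
Total = 19 + 5 + 10 + 7 = 41

41


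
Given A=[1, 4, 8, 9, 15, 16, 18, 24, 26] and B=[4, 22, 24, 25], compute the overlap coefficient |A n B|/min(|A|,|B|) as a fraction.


A intersect B = [4, 24]
|A intersect B| = 2
min(|A|, |B|) = min(9, 4) = 4
Overlap = 2 / 4 = 1/2

1/2


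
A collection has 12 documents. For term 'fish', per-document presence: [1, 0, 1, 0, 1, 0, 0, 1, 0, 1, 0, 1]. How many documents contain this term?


Checking each document for 'fish':
Doc 1: present
Doc 2: absent
Doc 3: present
Doc 4: absent
Doc 5: present
Doc 6: absent
Doc 7: absent
Doc 8: present
Doc 9: absent
Doc 10: present
Doc 11: absent
Doc 12: present
df = sum of presences = 1 + 0 + 1 + 0 + 1 + 0 + 0 + 1 + 0 + 1 + 0 + 1 = 6

6


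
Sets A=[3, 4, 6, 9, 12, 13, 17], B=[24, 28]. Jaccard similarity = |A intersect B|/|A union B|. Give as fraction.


A intersect B = []
|A intersect B| = 0
A union B = [3, 4, 6, 9, 12, 13, 17, 24, 28]
|A union B| = 9
Jaccard = 0/9 = 0

0


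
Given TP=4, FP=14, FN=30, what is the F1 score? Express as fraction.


F1 = 2 * P * R / (P + R)
P = TP/(TP+FP) = 4/18 = 2/9
R = TP/(TP+FN) = 4/34 = 2/17
2 * P * R = 2 * 2/9 * 2/17 = 8/153
P + R = 2/9 + 2/17 = 52/153
F1 = 8/153 / 52/153 = 2/13

2/13


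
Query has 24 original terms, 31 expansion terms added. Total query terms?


Original terms: 24
Expansion terms: 31
Total = 24 + 31 = 55

55


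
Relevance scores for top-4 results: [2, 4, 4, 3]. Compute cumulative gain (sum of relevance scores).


Cumulative Gain = sum of relevance scores
Position 1: rel=2, running sum=2
Position 2: rel=4, running sum=6
Position 3: rel=4, running sum=10
Position 4: rel=3, running sum=13
CG = 13

13


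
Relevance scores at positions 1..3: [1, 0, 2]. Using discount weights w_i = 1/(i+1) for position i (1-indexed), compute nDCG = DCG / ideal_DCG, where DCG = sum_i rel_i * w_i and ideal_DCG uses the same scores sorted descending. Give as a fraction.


Position discount weights w_i = 1/(i+1) for i=1..3:
Weights = [1/2, 1/3, 1/4]
Actual relevance: [1, 0, 2]
DCG = 1/2 + 0/3 + 2/4 = 1
Ideal relevance (sorted desc): [2, 1, 0]
Ideal DCG = 2/2 + 1/3 + 0/4 = 4/3
nDCG = DCG / ideal_DCG = 1 / 4/3 = 3/4

3/4


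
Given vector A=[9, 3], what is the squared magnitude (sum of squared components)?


|A|^2 = sum of squared components
A[0]^2 = 9^2 = 81
A[1]^2 = 3^2 = 9
Sum = 81 + 9 = 90

90


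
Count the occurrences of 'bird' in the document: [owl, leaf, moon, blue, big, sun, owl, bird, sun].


Document has 9 words
Scanning for 'bird':
Found at positions: [7]
Count = 1

1


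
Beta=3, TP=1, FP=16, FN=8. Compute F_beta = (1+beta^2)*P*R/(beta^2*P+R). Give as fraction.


P = TP/(TP+FP) = 1/17 = 1/17
R = TP/(TP+FN) = 1/9 = 1/9
beta^2 = 3^2 = 9
(1 + beta^2) = 10
Numerator = (1+beta^2)*P*R = 10/153
Denominator = beta^2*P + R = 9/17 + 1/9 = 98/153
F_beta = 5/49

5/49


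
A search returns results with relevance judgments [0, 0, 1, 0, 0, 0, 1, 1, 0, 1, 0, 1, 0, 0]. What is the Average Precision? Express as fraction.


Computing P@k for each relevant position:
Position 1: not relevant
Position 2: not relevant
Position 3: relevant, P@3 = 1/3 = 1/3
Position 4: not relevant
Position 5: not relevant
Position 6: not relevant
Position 7: relevant, P@7 = 2/7 = 2/7
Position 8: relevant, P@8 = 3/8 = 3/8
Position 9: not relevant
Position 10: relevant, P@10 = 4/10 = 2/5
Position 11: not relevant
Position 12: relevant, P@12 = 5/12 = 5/12
Position 13: not relevant
Position 14: not relevant
Sum of P@k = 1/3 + 2/7 + 3/8 + 2/5 + 5/12 = 507/280
AP = 507/280 / 5 = 507/1400

507/1400
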